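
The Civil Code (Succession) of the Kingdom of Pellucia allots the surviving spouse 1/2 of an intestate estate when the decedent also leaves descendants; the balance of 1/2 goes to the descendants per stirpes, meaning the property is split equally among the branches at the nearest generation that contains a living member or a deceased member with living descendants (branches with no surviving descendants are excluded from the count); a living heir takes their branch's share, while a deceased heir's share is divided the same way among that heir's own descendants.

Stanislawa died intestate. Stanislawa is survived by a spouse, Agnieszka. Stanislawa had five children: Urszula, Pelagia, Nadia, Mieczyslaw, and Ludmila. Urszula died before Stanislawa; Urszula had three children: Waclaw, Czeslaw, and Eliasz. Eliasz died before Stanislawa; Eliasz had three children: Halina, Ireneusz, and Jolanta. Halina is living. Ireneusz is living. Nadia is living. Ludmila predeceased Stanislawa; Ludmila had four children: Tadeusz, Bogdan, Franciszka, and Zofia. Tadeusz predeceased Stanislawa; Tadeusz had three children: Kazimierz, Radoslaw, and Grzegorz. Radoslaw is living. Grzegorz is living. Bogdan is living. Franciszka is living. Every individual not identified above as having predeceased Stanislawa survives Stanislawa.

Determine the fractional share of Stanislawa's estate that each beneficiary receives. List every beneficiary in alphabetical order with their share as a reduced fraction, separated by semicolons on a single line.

Agnieszka, as surviving spouse, takes 1/2.
The remaining 1/2 passes to Stanislawa's descendants per stirpes.
The 1/2 is divided into 5 equal shares of 1/10 among Urszula, Pelagia, Nadia, Mieczyslaw, Ludmila.
Urszula predeceased; the 1/10 allotted to Urszula's branch passes to Urszula's issue by representation.
The 1/10 is divided into 3 equal shares of 1/30 among Waclaw, Czeslaw, Eliasz.
Waclaw is living and takes 1/30.
Czeslaw is living and takes 1/30.
Eliasz predeceased; the 1/30 allotted to Eliasz's branch passes to Eliasz's issue by representation.
The 1/30 is divided into 3 equal shares of 1/90 among Halina, Ireneusz, Jolanta.
Halina is living and takes 1/90.
Ireneusz is living and takes 1/90.
Jolanta is living and takes 1/90.
Pelagia is living and takes 1/10.
Nadia is living and takes 1/10.
Mieczyslaw is living and takes 1/10.
Ludmila predeceased; the 1/10 allotted to Ludmila's branch passes to Ludmila's issue by representation.
The 1/10 is divided into 4 equal shares of 1/40 among Tadeusz, Bogdan, Franciszka, Zofia.
Tadeusz predeceased; the 1/40 allotted to Tadeusz's branch passes to Tadeusz's issue by representation.
The 1/40 is divided into 3 equal shares of 1/120 among Kazimierz, Radoslaw, Grzegorz.
Kazimierz is living and takes 1/120.
Radoslaw is living and takes 1/120.
Grzegorz is living and takes 1/120.
Bogdan is living and takes 1/40.
Franciszka is living and takes 1/40.
Zofia is living and takes 1/40.

Agnieszka 1/2; Bogdan 1/40; Czeslaw 1/30; Franciszka 1/40; Grzegorz 1/120; Halina 1/90; Ireneusz 1/90; Jolanta 1/90; Kazimierz 1/120; Mieczyslaw 1/10; Nadia 1/10; Pelagia 1/10; Radoslaw 1/120; Waclaw 1/30; Zofia 1/40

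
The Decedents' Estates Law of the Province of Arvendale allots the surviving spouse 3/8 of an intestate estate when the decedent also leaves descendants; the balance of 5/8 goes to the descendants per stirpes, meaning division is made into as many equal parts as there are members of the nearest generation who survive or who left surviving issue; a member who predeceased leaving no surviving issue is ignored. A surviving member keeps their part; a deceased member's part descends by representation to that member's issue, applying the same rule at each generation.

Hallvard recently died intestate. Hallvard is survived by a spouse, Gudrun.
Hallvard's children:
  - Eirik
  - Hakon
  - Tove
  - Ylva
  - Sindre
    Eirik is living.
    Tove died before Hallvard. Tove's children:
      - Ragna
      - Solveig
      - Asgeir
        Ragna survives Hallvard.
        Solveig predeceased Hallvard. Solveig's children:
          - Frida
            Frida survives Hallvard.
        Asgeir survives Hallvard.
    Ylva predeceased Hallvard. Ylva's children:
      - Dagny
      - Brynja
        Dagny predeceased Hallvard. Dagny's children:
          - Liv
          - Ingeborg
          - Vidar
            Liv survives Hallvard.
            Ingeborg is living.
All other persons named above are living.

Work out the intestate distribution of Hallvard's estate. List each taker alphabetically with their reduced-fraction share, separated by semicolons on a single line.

Asgeir 1/24; Brynja 1/16; Eirik 1/8; Frida 1/24; Gudrun 3/8; Hakon 1/8; Ingeborg 1/48; Liv 1/48; Ragna 1/24; Sindre 1/8; Vidar 1/48

Gudrun, as surviving spouse, takes 3/8.
The remaining 5/8 passes to Hallvard's descendants per stirpes.
The 5/8 is divided into 5 equal shares of 1/8 among Eirik, Hakon, Tove, Ylva, Sindre.
Eirik is living and takes 1/8.
Hakon is living and takes 1/8.
Tove predeceased; the 1/8 allotted to Tove's branch passes to Tove's issue by representation.
The 1/8 is divided into 3 equal shares of 1/24 among Ragna, Solveig, Asgeir.
Ragna is living and takes 1/24.
Solveig predeceased; the 1/24 allotted to Solveig's branch passes to Solveig's issue by representation.
Frida is the sole taker at this level and receives the full 1/24.
Asgeir is living and takes 1/24.
Ylva predeceased; the 1/8 allotted to Ylva's branch passes to Ylva's issue by representation.
The 1/8 is divided into 2 equal shares of 1/16 among Dagny, Brynja.
Dagny predeceased; the 1/16 allotted to Dagny's branch passes to Dagny's issue by representation.
The 1/16 is divided into 3 equal shares of 1/48 among Liv, Ingeborg, Vidar.
Liv is living and takes 1/48.
Ingeborg is living and takes 1/48.
Vidar is living and takes 1/48.
Brynja is living and takes 1/16.
Sindre is living and takes 1/8.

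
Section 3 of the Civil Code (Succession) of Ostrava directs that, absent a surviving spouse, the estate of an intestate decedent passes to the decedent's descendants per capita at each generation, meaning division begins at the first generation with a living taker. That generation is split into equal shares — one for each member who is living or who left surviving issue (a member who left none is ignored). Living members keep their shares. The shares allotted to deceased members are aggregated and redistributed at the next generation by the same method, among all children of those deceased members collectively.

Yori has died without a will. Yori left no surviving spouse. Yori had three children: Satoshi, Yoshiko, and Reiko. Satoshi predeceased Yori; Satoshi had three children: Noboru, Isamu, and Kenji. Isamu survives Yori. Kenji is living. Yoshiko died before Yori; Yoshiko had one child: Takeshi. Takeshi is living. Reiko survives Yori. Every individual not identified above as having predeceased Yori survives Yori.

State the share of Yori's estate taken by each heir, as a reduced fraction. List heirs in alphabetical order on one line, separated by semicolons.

Isamu 1/6; Kenji 1/6; Noboru 1/6; Reiko 1/3; Takeshi 1/6

There is no surviving spouse, so the entire estate passes to Yori's descendants per capita at each generation.
At generation 1 (Satoshi, Yoshiko, Reiko) there are 3 shares of (1)/3 = 1/3 each.
Living: Reiko — each takes 1/3.
Deceased: Satoshi and Yoshiko. Their combined 2/3 is pooled and carried to generation 2.
At generation 2 (Noboru, Isamu, Kenji, Takeshi) there are 4 shares of (2/3)/4 = 1/6 each.
Living: Noboru, Isamu, Kenji, and Takeshi — each takes 1/6.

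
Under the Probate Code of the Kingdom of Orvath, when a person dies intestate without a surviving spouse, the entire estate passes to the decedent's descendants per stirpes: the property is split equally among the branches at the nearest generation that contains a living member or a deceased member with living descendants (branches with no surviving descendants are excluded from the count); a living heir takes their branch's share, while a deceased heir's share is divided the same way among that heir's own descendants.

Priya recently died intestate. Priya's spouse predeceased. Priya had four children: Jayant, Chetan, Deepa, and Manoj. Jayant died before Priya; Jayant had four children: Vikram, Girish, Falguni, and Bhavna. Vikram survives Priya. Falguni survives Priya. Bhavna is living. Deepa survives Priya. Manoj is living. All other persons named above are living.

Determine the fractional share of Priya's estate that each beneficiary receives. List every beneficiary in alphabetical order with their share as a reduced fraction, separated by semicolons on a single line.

There is no surviving spouse, so the entire estate passes to Priya's descendants per stirpes.
The estate is divided into 4 equal shares of 1/4 among Jayant, Chetan, Deepa, Manoj.
Jayant predeceased; the 1/4 allotted to Jayant's branch passes to Jayant's issue by representation.
The 1/4 is divided into 4 equal shares of 1/16 among Vikram, Girish, Falguni, Bhavna.
Vikram is living and takes 1/16.
Girish is living and takes 1/16.
Falguni is living and takes 1/16.
Bhavna is living and takes 1/16.
Chetan is living and takes 1/4.
Deepa is living and takes 1/4.
Manoj is living and takes 1/4.

Bhavna 1/16; Chetan 1/4; Deepa 1/4; Falguni 1/16; Girish 1/16; Manoj 1/4; Vikram 1/16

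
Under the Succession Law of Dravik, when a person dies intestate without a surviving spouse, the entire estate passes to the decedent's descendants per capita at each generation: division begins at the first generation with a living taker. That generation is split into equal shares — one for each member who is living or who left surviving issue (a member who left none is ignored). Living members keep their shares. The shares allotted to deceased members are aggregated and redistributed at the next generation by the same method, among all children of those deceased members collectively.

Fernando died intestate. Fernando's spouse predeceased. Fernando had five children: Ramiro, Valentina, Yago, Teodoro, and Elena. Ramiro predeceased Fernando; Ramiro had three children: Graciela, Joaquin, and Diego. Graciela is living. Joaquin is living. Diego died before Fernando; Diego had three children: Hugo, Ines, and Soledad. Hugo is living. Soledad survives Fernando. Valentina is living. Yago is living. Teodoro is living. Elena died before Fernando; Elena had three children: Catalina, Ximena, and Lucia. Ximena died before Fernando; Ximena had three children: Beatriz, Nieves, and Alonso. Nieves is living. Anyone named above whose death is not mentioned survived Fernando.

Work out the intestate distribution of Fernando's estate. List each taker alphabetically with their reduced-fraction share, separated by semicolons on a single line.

Alonso 1/45; Beatriz 1/45; Catalina 1/15; Graciela 1/15; Hugo 1/45; Ines 1/45; Joaquin 1/15; Lucia 1/15; Nieves 1/45; Soledad 1/45; Teodoro 1/5; Valentina 1/5; Yago 1/5

There is no surviving spouse, so the entire estate passes to Fernando's descendants per capita at each generation.
At generation 1 (Ramiro, Valentina, Yago, Teodoro, Elena) there are 5 shares of (1)/5 = 1/5 each.
Living: Valentina, Yago, and Teodoro — each takes 1/5.
Deceased: Ramiro and Elena. Their combined 2/5 is pooled and carried to generation 2.
At generation 2 (Graciela, Joaquin, Diego, Catalina, Ximena, Lucia) there are 6 shares of (2/5)/6 = 1/15 each.
Living: Graciela, Joaquin, Catalina, and Lucia — each takes 1/15.
Deceased: Diego and Ximena. Their combined 2/15 is pooled and carried to generation 3.
At generation 3 (Hugo, Ines, Soledad, Beatriz, Nieves, Alonso) there are 6 shares of (2/15)/6 = 1/45 each.
Living: Hugo, Ines, Soledad, Beatriz, Nieves, and Alonso — each takes 1/45.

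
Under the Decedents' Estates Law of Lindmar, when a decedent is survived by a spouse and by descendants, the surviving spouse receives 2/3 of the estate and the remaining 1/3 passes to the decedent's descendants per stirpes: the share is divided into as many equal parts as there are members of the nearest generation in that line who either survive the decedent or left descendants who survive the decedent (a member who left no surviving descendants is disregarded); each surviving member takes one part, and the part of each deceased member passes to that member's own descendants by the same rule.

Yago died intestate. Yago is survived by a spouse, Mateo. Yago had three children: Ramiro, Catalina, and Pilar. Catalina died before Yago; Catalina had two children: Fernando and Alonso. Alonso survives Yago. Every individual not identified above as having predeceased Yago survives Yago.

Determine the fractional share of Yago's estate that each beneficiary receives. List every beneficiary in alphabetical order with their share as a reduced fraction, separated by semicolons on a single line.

Alonso 1/18; Fernando 1/18; Mateo 2/3; Pilar 1/9; Ramiro 1/9

Mateo, as surviving spouse, takes 2/3.
The remaining 1/3 passes to Yago's descendants per stirpes.
The 1/3 is divided into 3 equal shares of 1/9 among Ramiro, Catalina, Pilar.
Ramiro is living and takes 1/9.
Catalina predeceased; the 1/9 allotted to Catalina's branch passes to Catalina's issue by representation.
The 1/9 is divided into 2 equal shares of 1/18 among Fernando, Alonso.
Fernando is living and takes 1/18.
Alonso is living and takes 1/18.
Pilar is living and takes 1/9.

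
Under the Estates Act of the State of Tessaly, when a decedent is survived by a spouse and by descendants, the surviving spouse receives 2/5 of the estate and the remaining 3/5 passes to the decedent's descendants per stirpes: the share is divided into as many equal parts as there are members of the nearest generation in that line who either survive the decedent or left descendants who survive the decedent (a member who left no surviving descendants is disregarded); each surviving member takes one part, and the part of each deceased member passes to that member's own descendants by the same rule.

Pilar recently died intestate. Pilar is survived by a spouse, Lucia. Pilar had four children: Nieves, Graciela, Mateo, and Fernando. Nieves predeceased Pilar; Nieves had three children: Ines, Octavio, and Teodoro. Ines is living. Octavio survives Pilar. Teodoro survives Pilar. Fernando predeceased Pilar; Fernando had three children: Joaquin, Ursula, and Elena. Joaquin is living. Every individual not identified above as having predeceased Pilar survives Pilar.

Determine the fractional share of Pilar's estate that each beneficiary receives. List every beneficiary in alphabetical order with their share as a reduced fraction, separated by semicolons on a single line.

Elena 1/20; Graciela 3/20; Ines 1/20; Joaquin 1/20; Lucia 2/5; Mateo 3/20; Octavio 1/20; Teodoro 1/20; Ursula 1/20

Lucia, as surviving spouse, takes 2/5.
The remaining 3/5 passes to Pilar's descendants per stirpes.
The 3/5 is divided into 4 equal shares of 3/20 among Nieves, Graciela, Mateo, Fernando.
Nieves predeceased; the 3/20 allotted to Nieves's branch passes to Nieves's issue by representation.
The 3/20 is divided into 3 equal shares of 1/20 among Ines, Octavio, Teodoro.
Ines is living and takes 1/20.
Octavio is living and takes 1/20.
Teodoro is living and takes 1/20.
Graciela is living and takes 3/20.
Mateo is living and takes 3/20.
Fernando predeceased; the 3/20 allotted to Fernando's branch passes to Fernando's issue by representation.
The 3/20 is divided into 3 equal shares of 1/20 among Joaquin, Ursula, Elena.
Joaquin is living and takes 1/20.
Ursula is living and takes 1/20.
Elena is living and takes 1/20.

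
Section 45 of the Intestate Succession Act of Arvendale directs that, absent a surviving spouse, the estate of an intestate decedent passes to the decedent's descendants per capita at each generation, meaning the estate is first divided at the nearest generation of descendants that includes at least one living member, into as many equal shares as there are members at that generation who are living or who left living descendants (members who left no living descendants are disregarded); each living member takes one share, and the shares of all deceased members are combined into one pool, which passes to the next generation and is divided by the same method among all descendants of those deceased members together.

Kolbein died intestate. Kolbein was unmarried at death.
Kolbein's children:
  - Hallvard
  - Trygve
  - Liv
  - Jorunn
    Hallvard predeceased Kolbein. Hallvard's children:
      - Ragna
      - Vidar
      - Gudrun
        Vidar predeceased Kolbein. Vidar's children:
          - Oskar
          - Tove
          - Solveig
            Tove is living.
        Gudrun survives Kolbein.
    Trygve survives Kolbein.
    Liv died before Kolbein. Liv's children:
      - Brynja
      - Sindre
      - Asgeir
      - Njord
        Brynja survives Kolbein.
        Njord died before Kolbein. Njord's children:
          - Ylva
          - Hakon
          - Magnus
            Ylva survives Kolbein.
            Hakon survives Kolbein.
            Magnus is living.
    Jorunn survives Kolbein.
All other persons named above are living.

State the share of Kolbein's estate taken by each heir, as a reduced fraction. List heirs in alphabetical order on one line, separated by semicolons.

Asgeir 1/14; Brynja 1/14; Gudrun 1/14; Hakon 1/42; Jorunn 1/4; Magnus 1/42; Oskar 1/42; Ragna 1/14; Sindre 1/14; Solveig 1/42; Tove 1/42; Trygve 1/4; Ylva 1/42

There is no surviving spouse, so the entire estate passes to Kolbein's descendants per capita at each generation.
At generation 1 (Hallvard, Trygve, Liv, Jorunn) there are 4 shares of (1)/4 = 1/4 each.
Living: Trygve and Jorunn — each takes 1/4.
Deceased: Hallvard and Liv. Their combined 1/2 is pooled and carried to generation 2.
At generation 2 (Ragna, Vidar, Gudrun, Brynja, Sindre, Asgeir, Njord) there are 7 shares of (1/2)/7 = 1/14 each.
Living: Ragna, Gudrun, Brynja, Sindre, and Asgeir — each takes 1/14.
Deceased: Vidar and Njord. Their combined 1/7 is pooled and carried to generation 3.
At generation 3 (Oskar, Tove, Solveig, Ylva, Hakon, Magnus) there are 6 shares of (1/7)/6 = 1/42 each.
Living: Oskar, Tove, Solveig, Ylva, Hakon, and Magnus — each takes 1/42.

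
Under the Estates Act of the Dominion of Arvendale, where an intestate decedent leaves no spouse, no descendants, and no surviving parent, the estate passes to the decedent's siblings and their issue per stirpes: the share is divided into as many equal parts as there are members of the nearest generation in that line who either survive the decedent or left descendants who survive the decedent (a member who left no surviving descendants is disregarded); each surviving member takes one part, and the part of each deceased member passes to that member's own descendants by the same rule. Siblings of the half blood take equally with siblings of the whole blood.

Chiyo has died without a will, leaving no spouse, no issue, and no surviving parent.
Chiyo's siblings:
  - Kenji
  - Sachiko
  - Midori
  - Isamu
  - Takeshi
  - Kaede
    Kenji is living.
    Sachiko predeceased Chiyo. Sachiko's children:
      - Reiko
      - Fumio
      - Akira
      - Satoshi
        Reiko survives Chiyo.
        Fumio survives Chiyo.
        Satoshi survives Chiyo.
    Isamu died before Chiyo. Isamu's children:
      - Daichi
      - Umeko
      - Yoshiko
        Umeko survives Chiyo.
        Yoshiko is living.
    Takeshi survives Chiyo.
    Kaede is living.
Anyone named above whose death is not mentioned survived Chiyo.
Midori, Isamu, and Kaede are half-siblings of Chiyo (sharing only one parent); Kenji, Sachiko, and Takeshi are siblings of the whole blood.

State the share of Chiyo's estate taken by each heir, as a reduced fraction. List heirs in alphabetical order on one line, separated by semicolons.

Akira 1/24; Daichi 1/18; Fumio 1/24; Kaede 1/6; Kenji 1/6; Midori 1/6; Reiko 1/24; Satoshi 1/24; Takeshi 1/6; Umeko 1/18; Yoshiko 1/18

No spouse, descendants, or parent survives, so the estate passes to Chiyo's siblings per stirpes.
Half-blood and whole-blood siblings take equally under the stated rule.
The estate is divided into 6 equal shares of 1/6 among Kenji, Sachiko, Midori, Isamu, Takeshi, Kaede.
Kenji is living and takes 1/6.
Sachiko predeceased; the 1/6 allotted to Sachiko's branch passes to Sachiko's issue by representation.
The 1/6 is divided into 4 equal shares of 1/24 among Reiko, Fumio, Akira, Satoshi.
Reiko is living and takes 1/24.
Fumio is living and takes 1/24.
Akira is living and takes 1/24.
Satoshi is living and takes 1/24.
Midori is living and takes 1/6.
Isamu predeceased; the 1/6 allotted to Isamu's branch passes to Isamu's issue by representation.
The 1/6 is divided into 3 equal shares of 1/18 among Daichi, Umeko, Yoshiko.
Daichi is living and takes 1/18.
Umeko is living and takes 1/18.
Yoshiko is living and takes 1/18.
Takeshi is living and takes 1/6.
Kaede is living and takes 1/6.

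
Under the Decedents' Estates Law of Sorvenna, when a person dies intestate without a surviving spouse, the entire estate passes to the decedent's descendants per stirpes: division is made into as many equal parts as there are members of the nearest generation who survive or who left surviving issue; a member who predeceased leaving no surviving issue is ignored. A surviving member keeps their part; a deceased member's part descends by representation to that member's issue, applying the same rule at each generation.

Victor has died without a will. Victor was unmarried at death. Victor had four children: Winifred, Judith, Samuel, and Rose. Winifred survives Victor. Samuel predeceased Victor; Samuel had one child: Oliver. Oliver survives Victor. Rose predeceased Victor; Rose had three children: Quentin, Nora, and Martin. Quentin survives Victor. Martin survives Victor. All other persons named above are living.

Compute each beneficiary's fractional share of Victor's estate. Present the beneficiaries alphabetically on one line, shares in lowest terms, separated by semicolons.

Judith 1/4; Martin 1/12; Nora 1/12; Oliver 1/4; Quentin 1/12; Winifred 1/4

There is no surviving spouse, so the entire estate passes to Victor's descendants per stirpes.
The estate is divided into 4 equal shares of 1/4 among Winifred, Judith, Samuel, Rose.
Winifred is living and takes 1/4.
Judith is living and takes 1/4.
Samuel predeceased; the 1/4 allotted to Samuel's branch passes to Samuel's issue by representation.
Oliver is the sole taker at this level and receives the full 1/4.
Rose predeceased; the 1/4 allotted to Rose's branch passes to Rose's issue by representation.
The 1/4 is divided into 3 equal shares of 1/12 among Quentin, Nora, Martin.
Quentin is living and takes 1/12.
Nora is living and takes 1/12.
Martin is living and takes 1/12.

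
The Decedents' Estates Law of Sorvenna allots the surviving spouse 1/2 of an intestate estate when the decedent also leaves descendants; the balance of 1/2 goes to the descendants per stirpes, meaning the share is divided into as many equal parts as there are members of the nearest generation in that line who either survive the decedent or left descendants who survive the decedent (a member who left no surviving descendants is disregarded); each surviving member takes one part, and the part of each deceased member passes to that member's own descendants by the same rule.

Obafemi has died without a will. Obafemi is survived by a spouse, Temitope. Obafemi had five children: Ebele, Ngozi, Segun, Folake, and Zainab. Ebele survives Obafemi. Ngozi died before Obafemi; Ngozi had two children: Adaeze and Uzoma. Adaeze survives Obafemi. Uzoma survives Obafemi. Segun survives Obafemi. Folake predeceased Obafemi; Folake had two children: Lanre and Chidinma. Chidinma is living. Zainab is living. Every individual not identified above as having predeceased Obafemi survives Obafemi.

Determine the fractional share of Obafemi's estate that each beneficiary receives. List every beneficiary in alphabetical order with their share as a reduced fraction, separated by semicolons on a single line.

Adaeze 1/20; Chidinma 1/20; Ebele 1/10; Lanre 1/20; Segun 1/10; Temitope 1/2; Uzoma 1/20; Zainab 1/10

Temitope, as surviving spouse, takes 1/2.
The remaining 1/2 passes to Obafemi's descendants per stirpes.
The 1/2 is divided into 5 equal shares of 1/10 among Ebele, Ngozi, Segun, Folake, Zainab.
Ebele is living and takes 1/10.
Ngozi predeceased; the 1/10 allotted to Ngozi's branch passes to Ngozi's issue by representation.
The 1/10 is divided into 2 equal shares of 1/20 among Adaeze, Uzoma.
Adaeze is living and takes 1/20.
Uzoma is living and takes 1/20.
Segun is living and takes 1/10.
Folake predeceased; the 1/10 allotted to Folake's branch passes to Folake's issue by representation.
The 1/10 is divided into 2 equal shares of 1/20 among Lanre, Chidinma.
Lanre is living and takes 1/20.
Chidinma is living and takes 1/20.
Zainab is living and takes 1/10.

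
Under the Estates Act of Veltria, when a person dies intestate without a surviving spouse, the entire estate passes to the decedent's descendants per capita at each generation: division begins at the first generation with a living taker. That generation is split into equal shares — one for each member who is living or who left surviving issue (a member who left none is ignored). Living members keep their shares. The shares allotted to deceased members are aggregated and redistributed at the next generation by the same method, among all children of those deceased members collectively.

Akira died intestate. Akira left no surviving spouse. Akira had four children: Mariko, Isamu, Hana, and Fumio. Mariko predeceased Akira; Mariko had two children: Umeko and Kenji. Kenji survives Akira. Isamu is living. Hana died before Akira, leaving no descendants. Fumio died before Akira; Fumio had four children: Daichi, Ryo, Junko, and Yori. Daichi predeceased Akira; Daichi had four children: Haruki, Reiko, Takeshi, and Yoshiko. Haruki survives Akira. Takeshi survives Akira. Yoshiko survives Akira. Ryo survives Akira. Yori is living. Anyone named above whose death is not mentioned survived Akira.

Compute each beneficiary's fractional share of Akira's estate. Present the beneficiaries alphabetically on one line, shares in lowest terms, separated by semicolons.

There is no surviving spouse, so the entire estate passes to Akira's descendants per capita at each generation.
At generation 1 (Mariko, Isamu, Fumio) there are 3 shares of (1)/3 = 1/3 each.
Living: Isamu — each takes 1/3.
Deceased: Mariko and Fumio. Their combined 2/3 is pooled and carried to generation 2.
At generation 2 (Umeko, Kenji, Daichi, Ryo, Junko, Yori) there are 6 shares of (2/3)/6 = 1/9 each.
Living: Umeko, Kenji, Ryo, Junko, and Yori — each takes 1/9.
Deceased: Daichi. That 1/9 share is carried to generation 3.
At generation 3 (Haruki, Reiko, Takeshi, Yoshiko) there are 4 shares of (1/9)/4 = 1/36 each.
Living: Haruki, Reiko, Takeshi, and Yoshiko — each takes 1/36.

Haruki 1/36; Isamu 1/3; Junko 1/9; Kenji 1/9; Reiko 1/36; Ryo 1/9; Takeshi 1/36; Umeko 1/9; Yori 1/9; Yoshiko 1/36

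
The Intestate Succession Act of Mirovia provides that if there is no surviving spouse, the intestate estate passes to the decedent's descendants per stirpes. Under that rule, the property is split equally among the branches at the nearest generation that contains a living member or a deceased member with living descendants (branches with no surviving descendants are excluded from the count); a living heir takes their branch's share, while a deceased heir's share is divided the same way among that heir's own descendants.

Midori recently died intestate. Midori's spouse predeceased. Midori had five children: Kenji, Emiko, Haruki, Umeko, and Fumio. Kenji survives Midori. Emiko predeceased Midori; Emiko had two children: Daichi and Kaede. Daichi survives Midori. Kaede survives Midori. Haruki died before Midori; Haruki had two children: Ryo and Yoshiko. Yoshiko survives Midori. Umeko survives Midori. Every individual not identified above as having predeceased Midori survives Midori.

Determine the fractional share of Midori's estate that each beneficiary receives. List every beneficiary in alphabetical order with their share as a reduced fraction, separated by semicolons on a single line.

Daichi 1/10; Fumio 1/5; Kaede 1/10; Kenji 1/5; Ryo 1/10; Umeko 1/5; Yoshiko 1/10

There is no surviving spouse, so the entire estate passes to Midori's descendants per stirpes.
The estate is divided into 5 equal shares of 1/5 among Kenji, Emiko, Haruki, Umeko, Fumio.
Kenji is living and takes 1/5.
Emiko predeceased; the 1/5 allotted to Emiko's branch passes to Emiko's issue by representation.
The 1/5 is divided into 2 equal shares of 1/10 among Daichi, Kaede.
Daichi is living and takes 1/10.
Kaede is living and takes 1/10.
Haruki predeceased; the 1/5 allotted to Haruki's branch passes to Haruki's issue by representation.
The 1/5 is divided into 2 equal shares of 1/10 among Ryo, Yoshiko.
Ryo is living and takes 1/10.
Yoshiko is living and takes 1/10.
Umeko is living and takes 1/5.
Fumio is living and takes 1/5.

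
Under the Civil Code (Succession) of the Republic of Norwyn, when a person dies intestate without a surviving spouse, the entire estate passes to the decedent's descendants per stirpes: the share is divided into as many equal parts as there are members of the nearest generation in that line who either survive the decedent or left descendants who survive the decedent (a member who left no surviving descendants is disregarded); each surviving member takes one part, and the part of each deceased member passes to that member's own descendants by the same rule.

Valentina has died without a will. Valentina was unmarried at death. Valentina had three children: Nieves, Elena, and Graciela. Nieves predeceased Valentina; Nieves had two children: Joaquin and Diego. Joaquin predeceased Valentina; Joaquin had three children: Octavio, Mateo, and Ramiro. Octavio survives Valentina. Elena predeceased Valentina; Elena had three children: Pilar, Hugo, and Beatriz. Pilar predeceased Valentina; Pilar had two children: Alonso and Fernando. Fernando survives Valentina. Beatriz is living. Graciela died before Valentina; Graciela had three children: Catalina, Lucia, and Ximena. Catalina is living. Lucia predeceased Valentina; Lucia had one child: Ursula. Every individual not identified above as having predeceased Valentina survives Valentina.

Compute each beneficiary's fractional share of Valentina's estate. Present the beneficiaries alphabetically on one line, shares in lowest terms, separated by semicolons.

There is no surviving spouse, so the entire estate passes to Valentina's descendants per stirpes.
The estate is divided into 3 equal shares of 1/3 among Nieves, Elena, Graciela.
Nieves predeceased; the 1/3 allotted to Nieves's branch passes to Nieves's issue by representation.
The 1/3 is divided into 2 equal shares of 1/6 among Joaquin, Diego.
Joaquin predeceased; the 1/6 allotted to Joaquin's branch passes to Joaquin's issue by representation.
The 1/6 is divided into 3 equal shares of 1/18 among Octavio, Mateo, Ramiro.
Octavio is living and takes 1/18.
Mateo is living and takes 1/18.
Ramiro is living and takes 1/18.
Diego is living and takes 1/6.
Elena predeceased; the 1/3 allotted to Elena's branch passes to Elena's issue by representation.
The 1/3 is divided into 3 equal shares of 1/9 among Pilar, Hugo, Beatriz.
Pilar predeceased; the 1/9 allotted to Pilar's branch passes to Pilar's issue by representation.
The 1/9 is divided into 2 equal shares of 1/18 among Alonso, Fernando.
Alonso is living and takes 1/18.
Fernando is living and takes 1/18.
Hugo is living and takes 1/9.
Beatriz is living and takes 1/9.
Graciela predeceased; the 1/3 allotted to Graciela's branch passes to Graciela's issue by representation.
The 1/3 is divided into 3 equal shares of 1/9 among Catalina, Lucia, Ximena.
Catalina is living and takes 1/9.
Lucia predeceased; the 1/9 allotted to Lucia's branch passes to Lucia's issue by representation.
Ursula is the sole taker at this level and receives the full 1/9.
Ximena is living and takes 1/9.

Alonso 1/18; Beatriz 1/9; Catalina 1/9; Diego 1/6; Fernando 1/18; Hugo 1/9; Mateo 1/18; Octavio 1/18; Ramiro 1/18; Ursula 1/9; Ximena 1/9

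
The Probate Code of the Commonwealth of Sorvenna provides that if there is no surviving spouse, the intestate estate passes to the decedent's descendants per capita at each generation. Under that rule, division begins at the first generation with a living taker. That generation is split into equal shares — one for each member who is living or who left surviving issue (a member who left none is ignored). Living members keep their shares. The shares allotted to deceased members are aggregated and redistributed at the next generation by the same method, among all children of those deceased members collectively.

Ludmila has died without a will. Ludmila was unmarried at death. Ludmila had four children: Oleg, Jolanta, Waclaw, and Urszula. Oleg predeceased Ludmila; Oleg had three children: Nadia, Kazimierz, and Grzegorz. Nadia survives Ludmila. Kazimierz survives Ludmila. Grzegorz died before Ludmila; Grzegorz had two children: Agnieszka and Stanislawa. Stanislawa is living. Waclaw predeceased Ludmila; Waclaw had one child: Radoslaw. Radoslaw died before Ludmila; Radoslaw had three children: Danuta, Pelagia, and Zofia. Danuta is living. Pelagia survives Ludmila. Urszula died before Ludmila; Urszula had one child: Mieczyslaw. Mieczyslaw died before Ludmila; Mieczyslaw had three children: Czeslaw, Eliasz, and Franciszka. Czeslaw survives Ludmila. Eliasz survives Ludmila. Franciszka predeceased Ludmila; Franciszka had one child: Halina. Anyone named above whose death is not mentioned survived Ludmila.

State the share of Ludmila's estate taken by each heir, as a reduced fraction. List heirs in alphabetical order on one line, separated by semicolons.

There is no surviving spouse, so the entire estate passes to Ludmila's descendants per capita at each generation.
At generation 1 (Oleg, Jolanta, Waclaw, Urszula) there are 4 shares of (1)/4 = 1/4 each.
Living: Jolanta — each takes 1/4.
Deceased: Oleg, Waclaw, and Urszula. Their combined 3/4 is pooled and carried to generation 2.
At generation 2 (Nadia, Kazimierz, Grzegorz, Radoslaw, Mieczyslaw) there are 5 shares of (3/4)/5 = 3/20 each.
Living: Nadia and Kazimierz — each takes 3/20.
Deceased: Grzegorz, Radoslaw, and Mieczyslaw. Their combined 9/20 is pooled and carried to generation 3.
At generation 3 (Agnieszka, Stanislawa, Danuta, Pelagia, Zofia, Czeslaw, Eliasz, Franciszka) there are 8 shares of (9/20)/8 = 9/160 each.
Living: Agnieszka, Stanislawa, Danuta, Pelagia, Zofia, Czeslaw, and Eliasz — each takes 9/160.
Deceased: Franciszka. That 9/160 share is carried to generation 4.
At generation 4 (Halina) there are 1 shares of (9/160)/1 = 9/160 each.
Living: Halina — each takes 9/160.

Agnieszka 9/160; Czeslaw 9/160; Danuta 9/160; Eliasz 9/160; Halina 9/160; Jolanta 1/4; Kazimierz 3/20; Nadia 3/20; Pelagia 9/160; Stanislawa 9/160; Zofia 9/160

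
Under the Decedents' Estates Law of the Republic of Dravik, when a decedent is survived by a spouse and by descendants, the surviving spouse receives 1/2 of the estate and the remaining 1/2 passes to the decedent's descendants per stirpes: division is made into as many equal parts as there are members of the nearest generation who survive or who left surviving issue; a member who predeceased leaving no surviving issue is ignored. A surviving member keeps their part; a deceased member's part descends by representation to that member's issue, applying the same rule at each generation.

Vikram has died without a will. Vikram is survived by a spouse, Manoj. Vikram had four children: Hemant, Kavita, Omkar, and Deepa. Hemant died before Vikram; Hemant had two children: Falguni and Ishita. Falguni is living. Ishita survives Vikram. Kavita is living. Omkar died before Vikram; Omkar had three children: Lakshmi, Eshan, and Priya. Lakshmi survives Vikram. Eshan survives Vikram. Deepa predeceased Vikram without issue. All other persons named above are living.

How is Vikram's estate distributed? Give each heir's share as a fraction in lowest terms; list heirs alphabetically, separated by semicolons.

Manoj, as surviving spouse, takes 1/2.
The remaining 1/2 passes to Vikram's descendants per stirpes.
Deepa left no surviving issue, so that branch lapses and is disregarded.
The 1/2 is divided into 3 equal shares of 1/6 among Hemant, Kavita, Omkar.
Hemant predeceased; the 1/6 allotted to Hemant's branch passes to Hemant's issue by representation.
The 1/6 is divided into 2 equal shares of 1/12 among Falguni, Ishita.
Falguni is living and takes 1/12.
Ishita is living and takes 1/12.
Kavita is living and takes 1/6.
Omkar predeceased; the 1/6 allotted to Omkar's branch passes to Omkar's issue by representation.
The 1/6 is divided into 3 equal shares of 1/18 among Lakshmi, Eshan, Priya.
Lakshmi is living and takes 1/18.
Eshan is living and takes 1/18.
Priya is living and takes 1/18.

Eshan 1/18; Falguni 1/12; Ishita 1/12; Kavita 1/6; Lakshmi 1/18; Manoj 1/2; Priya 1/18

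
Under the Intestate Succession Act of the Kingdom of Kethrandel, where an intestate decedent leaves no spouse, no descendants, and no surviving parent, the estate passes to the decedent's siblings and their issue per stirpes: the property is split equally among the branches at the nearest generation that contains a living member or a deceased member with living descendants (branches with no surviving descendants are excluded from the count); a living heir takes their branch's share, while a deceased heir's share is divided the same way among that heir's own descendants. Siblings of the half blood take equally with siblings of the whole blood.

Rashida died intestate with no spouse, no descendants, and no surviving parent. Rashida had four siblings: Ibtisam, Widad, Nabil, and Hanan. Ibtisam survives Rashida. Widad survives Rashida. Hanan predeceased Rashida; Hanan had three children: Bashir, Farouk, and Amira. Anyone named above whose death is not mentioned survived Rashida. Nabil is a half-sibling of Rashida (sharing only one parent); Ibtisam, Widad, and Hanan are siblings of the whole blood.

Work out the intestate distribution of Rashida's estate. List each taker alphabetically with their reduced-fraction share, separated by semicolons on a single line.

No spouse, descendants, or parent survives, so the estate passes to Rashida's siblings per stirpes.
Half-blood and whole-blood siblings take equally under the stated rule.
The estate is divided into 4 equal shares of 1/4 among Ibtisam, Widad, Nabil, Hanan.
Ibtisam is living and takes 1/4.
Widad is living and takes 1/4.
Nabil is living and takes 1/4.
Hanan predeceased; the 1/4 allotted to Hanan's branch passes to Hanan's issue by representation.
The 1/4 is divided into 3 equal shares of 1/12 among Bashir, Farouk, Amira.
Bashir is living and takes 1/12.
Farouk is living and takes 1/12.
Amira is living and takes 1/12.

Amira 1/12; Bashir 1/12; Farouk 1/12; Ibtisam 1/4; Nabil 1/4; Widad 1/4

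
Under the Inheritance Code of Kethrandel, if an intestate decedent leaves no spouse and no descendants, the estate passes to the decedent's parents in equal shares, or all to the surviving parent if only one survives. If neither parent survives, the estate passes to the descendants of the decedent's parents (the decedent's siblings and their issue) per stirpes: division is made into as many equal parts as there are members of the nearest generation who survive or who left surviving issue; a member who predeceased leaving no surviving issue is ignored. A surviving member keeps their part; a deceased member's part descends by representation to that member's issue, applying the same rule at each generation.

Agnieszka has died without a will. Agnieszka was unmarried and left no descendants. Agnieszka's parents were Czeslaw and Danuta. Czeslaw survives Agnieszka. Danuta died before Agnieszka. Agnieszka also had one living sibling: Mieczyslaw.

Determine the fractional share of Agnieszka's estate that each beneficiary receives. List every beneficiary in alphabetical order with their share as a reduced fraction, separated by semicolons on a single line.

Czeslaw 1

Only one parent, Czeslaw, survives, so Czeslaw takes the entire estate. The siblings take nothing because a surviving parent has priority.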